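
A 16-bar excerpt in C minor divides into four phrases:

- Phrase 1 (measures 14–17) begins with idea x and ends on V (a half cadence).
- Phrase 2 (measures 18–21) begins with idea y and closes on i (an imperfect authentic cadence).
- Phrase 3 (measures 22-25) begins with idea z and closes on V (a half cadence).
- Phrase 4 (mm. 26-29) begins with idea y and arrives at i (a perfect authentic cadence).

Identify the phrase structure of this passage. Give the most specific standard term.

contrasting double period

Four phrases in two halves: the first half (measures 14–21) ends with an imperfect authentic cadence, the second (mm. 22–29) with a perfect authentic cadence — a large antecedent–consequent pair, i.e. a double period.
Phrase 3 begins with different material from phrase 1, making it contrasting.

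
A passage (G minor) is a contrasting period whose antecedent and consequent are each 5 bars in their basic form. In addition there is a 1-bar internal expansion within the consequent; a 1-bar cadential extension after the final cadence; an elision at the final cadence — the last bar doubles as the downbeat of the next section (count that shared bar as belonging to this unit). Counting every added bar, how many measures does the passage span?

12 measures

Basic contrasting period: 5 + 5 = 10 bars.
10 (basic form) + 1 (internal expansion) + 1 (cadential extension) = 12.
The elision shares a bar with the next section but does not change this unit's count.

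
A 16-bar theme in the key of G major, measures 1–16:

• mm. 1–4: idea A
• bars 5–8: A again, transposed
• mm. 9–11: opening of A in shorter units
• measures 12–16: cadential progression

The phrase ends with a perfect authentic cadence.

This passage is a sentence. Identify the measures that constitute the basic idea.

measures 1–4

The presentation of a sentence is the basic idea (mm. 1-4) plus its repetition (bars 5–8); the basic idea is therefore mm. 1–4.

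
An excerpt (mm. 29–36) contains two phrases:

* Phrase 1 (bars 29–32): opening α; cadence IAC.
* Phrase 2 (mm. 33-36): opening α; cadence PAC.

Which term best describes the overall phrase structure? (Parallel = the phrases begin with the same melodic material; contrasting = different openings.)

parallel period

Phrase 1 ends with an imperfect authentic cadence (weaker) and phrase 2 with a perfect authentic cadence (stronger): antecedent + consequent = a period.
The two phrases open with the same material (α / α), so the period is parallel.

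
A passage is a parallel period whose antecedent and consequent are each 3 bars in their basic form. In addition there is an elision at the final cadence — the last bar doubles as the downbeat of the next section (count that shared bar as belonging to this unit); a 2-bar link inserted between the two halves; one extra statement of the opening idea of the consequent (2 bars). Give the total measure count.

Basic parallel period: 3 + 3 = 6 bars.
6 (basic form) + 2 (link) + 2 (extra statement) = 10.
The elision shares a bar with the next section but does not change this unit's count.

10 measures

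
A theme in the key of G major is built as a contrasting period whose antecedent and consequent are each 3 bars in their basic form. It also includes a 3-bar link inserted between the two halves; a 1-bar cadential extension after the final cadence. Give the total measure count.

10 measures

Basic contrasting period: 3 + 3 = 6 bars.
6 (basic form) + 3 (link) + 1 (cadential extension) = 10.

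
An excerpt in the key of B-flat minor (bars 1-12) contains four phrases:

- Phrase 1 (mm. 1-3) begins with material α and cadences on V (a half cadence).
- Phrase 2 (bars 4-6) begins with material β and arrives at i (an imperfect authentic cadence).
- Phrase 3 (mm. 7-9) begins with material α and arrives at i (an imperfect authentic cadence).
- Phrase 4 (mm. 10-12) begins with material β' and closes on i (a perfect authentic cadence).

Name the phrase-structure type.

parallel double period

Four phrases in two halves: the first half (mm. 1–6) ends with an imperfect authentic cadence, the second (mm. 7–12) with a perfect authentic cadence — a large antecedent–consequent pair, i.e. a double period.
Phrase 3 begins with the same material as phrase 1, making it parallel.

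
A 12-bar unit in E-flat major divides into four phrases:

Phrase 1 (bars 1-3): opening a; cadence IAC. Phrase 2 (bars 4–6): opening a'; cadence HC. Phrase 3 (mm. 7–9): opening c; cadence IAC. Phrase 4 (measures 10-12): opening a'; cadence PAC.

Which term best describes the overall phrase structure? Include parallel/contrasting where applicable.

contrasting double period

Four phrases in two halves: the first half (measures 1–6) ends with a half cadence, the second (mm. 7–12) with a perfect authentic cadence — a large antecedent–consequent pair, i.e. a double period.
Phrase 3 begins with different material from phrase 1, making it contrasting.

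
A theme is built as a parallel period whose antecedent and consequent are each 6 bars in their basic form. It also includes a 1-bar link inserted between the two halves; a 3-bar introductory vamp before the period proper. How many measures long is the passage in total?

Basic parallel period: 6 + 6 = 12 bars.
12 (basic form) + 1 (link) + 3 (introduction) = 16.

16 measures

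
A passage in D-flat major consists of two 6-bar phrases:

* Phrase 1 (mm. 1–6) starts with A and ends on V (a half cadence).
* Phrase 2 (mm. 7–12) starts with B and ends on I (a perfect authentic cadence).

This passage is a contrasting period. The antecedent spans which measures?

The antecedent is the phrase ending with the weaker cadence (half cadence, phrase 1) and the consequent the one ending more conclusively (perfect authentic cadence, phrase 2); the antecedent is mm. 1-6.

measures 1–6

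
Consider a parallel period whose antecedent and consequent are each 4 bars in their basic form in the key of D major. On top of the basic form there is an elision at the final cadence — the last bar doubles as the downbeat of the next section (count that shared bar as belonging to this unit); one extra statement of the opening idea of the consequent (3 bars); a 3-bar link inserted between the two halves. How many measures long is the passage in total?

14 measures

Basic parallel period: 4 + 4 = 8 bars.
8 (basic form) + 3 (extra statement) + 3 (link) = 14.
The elision shares a bar with the next section but does not change this unit's count.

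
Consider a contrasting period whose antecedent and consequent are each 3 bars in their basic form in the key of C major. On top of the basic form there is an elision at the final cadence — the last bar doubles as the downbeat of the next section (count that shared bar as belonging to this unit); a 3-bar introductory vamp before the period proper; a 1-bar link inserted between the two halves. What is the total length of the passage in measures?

10 measures

Basic contrasting period: 3 + 3 = 6 bars.
6 (basic form) + 3 (introduction) + 1 (link) = 10.
The elision shares a bar with the next section but does not change this unit's count.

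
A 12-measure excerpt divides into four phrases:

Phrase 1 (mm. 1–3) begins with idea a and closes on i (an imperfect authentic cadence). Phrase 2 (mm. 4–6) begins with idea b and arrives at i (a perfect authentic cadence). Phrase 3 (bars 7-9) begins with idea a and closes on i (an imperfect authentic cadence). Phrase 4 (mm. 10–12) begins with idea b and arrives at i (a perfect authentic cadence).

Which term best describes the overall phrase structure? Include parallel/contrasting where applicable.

repeated period

The cadence pattern IAC–PAC–IAC–PAC is weak–strong twice, and phrases 3–4 restate phrases 1–2: a period heard twice, not a double period (which would end weakly at phrase 2).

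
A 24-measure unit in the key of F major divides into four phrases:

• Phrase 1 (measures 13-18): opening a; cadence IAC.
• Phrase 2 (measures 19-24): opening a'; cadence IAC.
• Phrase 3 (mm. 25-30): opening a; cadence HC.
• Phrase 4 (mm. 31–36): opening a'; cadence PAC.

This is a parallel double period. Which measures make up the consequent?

measures 25–36

In a double period the first pair of phrases (ending imperfect authentic cadence) is the large antecedent and the second pair (ending perfect authentic cadence) is the large consequent; the consequent is measures 25–36.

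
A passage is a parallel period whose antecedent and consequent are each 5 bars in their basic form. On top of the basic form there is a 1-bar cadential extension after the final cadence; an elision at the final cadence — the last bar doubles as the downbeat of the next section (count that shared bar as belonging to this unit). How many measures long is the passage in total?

11 measures

Basic parallel period: 5 + 5 = 10 bars.
10 (basic form) + 1 (cadential extension) = 11.
The elision shares a bar with the next section but does not change this unit's count.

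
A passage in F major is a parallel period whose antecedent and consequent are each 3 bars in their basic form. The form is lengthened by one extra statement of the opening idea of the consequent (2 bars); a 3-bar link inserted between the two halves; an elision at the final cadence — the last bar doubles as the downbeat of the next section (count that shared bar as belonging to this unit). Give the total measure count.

Basic parallel period: 3 + 3 = 6 bars.
6 (basic form) + 2 (extra statement) + 3 (link) = 11.
The elision shares a bar with the next section but does not change this unit's count.

11 measures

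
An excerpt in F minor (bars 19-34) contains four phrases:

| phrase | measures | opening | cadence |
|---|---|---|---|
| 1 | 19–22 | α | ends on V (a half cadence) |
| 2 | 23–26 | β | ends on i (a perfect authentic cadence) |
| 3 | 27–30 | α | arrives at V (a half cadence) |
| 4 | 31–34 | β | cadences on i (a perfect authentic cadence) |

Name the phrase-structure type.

The cadence pattern HC–PAC–HC–PAC is weak–strong twice, and phrases 3–4 restate phrases 1–2: a period heard twice, not a double period (which would end weakly at phrase 2).

repeated period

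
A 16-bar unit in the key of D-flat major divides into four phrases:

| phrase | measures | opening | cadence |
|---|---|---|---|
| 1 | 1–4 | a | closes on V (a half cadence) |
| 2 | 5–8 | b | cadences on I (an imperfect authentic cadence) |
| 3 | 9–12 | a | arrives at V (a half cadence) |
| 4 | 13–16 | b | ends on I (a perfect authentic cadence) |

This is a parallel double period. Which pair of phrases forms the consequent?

In a double period the first pair of phrases (ending imperfect authentic cadence) is the large antecedent and the second pair (ending perfect authentic cadence) is the large consequent; the consequent is phrases 3 and 4.

phrases 3 and 4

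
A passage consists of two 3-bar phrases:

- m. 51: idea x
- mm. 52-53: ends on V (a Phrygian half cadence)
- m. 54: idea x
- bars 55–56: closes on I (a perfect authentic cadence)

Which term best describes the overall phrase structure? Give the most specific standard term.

parallel period

Phrase 1 ends with a Phrygian half cadence (weaker) and phrase 2 with a perfect authentic cadence (stronger): antecedent + consequent = a period.
The two phrases open with the same material (x / x), so the period is parallel.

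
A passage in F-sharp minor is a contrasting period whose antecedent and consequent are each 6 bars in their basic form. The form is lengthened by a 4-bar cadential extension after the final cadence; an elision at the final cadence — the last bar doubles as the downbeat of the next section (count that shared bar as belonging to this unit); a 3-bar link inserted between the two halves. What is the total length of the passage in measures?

Basic contrasting period: 6 + 6 = 12 bars.
12 (basic form) + 4 (cadential extension) + 3 (link) = 19.
The elision shares a bar with the next section but does not change this unit's count.

19 measures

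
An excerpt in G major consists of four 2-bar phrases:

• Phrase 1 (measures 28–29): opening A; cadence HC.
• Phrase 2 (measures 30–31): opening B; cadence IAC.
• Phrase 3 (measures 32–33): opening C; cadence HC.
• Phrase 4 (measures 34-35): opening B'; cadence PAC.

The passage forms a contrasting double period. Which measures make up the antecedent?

measures 28–31

In a double period the four phrases pair into a large antecedent (phrases 1–2, ending imperfect authentic cadence) and a large consequent (phrases 3–4, ending perfect authentic cadence). The antecedent spans mm. 28-31.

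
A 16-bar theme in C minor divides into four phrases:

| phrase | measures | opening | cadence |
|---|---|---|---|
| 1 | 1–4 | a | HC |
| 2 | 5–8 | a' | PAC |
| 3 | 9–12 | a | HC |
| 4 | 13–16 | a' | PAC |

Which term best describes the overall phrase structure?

repeated period

The cadence pattern HC–PAC–HC–PAC is weak–strong twice, and phrases 3–4 restate phrases 1–2: a period heard twice, not a double period (which would end weakly at phrase 2).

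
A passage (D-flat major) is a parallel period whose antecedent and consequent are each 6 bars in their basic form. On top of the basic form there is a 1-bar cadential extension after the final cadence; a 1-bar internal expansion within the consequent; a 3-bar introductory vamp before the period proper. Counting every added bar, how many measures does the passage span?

Basic parallel period: 6 + 6 = 12 bars.
12 (basic form) + 1 (cadential extension) + 1 (internal expansion) + 3 (introduction) = 17.

17 measures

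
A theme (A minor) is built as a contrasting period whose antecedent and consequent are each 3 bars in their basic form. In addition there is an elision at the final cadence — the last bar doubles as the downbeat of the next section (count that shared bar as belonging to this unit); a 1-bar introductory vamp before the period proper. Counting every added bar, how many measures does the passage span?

Basic contrasting period: 3 + 3 = 6 bars.
6 (basic form) + 1 (introduction) = 7.
The elision shares a bar with the next section but does not change this unit's count.

7 measures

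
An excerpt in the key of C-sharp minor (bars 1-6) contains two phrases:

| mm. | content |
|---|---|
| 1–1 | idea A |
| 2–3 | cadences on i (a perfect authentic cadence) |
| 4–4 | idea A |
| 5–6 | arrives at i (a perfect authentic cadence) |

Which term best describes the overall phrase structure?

Both phrases have the same opening (A) and the same cadence (perfect authentic cadence): the second is a restatement, not a consequent, so this is a repeated phrase rather than a period.

repeated phrase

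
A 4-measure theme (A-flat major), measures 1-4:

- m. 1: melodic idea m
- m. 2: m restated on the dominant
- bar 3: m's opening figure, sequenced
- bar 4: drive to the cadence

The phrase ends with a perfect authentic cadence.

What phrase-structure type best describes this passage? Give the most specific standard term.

Basic idea (m. 1) + its repetition (m. 2) form the presentation; fragmentation and cadence (mm. 3-4) form the continuation — the 4-bar whole is a sentence.

sentence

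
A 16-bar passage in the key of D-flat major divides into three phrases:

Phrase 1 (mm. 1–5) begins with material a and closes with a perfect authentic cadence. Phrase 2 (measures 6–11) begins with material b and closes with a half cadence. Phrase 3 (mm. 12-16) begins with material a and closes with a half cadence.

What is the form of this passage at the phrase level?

The final phrase closes with a half cadence, which is not stronger than the preceding half cadence; the 3 phrases lack an overall antecedent–consequent design and so form a phrase group.

phrase group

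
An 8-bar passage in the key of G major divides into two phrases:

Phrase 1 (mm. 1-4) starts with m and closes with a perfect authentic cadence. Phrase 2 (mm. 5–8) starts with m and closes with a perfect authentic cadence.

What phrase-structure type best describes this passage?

repeated phrase

Both phrases have the same opening (m) and the same cadence (perfect authentic cadence): the second is a restatement, not a consequent, so this is a repeated phrase rather than a period.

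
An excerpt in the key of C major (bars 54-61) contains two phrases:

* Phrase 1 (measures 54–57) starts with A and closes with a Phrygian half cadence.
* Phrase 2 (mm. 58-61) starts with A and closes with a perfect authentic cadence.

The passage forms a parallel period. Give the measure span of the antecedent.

measures 54–57

The phrase ending with the weaker cadence (Phrygian half cadence) is the antecedent; the one ending more conclusively (perfect authentic cadence) is the consequent. The antecedent is measures 54–57.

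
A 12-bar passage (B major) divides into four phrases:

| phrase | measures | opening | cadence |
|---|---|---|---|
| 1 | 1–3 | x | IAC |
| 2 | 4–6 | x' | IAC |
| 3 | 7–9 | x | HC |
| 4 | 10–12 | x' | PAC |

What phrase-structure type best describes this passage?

Four phrases in two halves: the first half (bars 1–6) ends with an imperfect authentic cadence, the second (mm. 7-12) with a perfect authentic cadence — a large antecedent–consequent pair, i.e. a double period.
Phrase 3 begins with the same material as phrase 1, making it parallel.

parallel double period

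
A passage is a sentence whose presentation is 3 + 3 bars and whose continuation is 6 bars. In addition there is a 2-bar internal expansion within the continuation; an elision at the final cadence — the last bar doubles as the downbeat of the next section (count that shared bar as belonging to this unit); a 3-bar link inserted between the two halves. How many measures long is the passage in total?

17 measures

Basic sentence: 3 + 3 + 6 = 12 bars.
12 (basic form) + 2 (internal expansion) + 3 (link) = 17.
The elision shares a bar with the next section but does not change this unit's count.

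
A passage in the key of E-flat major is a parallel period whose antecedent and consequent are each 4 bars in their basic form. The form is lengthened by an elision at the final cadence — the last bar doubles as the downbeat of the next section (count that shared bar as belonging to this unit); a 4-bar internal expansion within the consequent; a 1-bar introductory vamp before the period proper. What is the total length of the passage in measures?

Basic parallel period: 4 + 4 = 8 bars.
8 (basic form) + 4 (internal expansion) + 1 (introduction) = 13.
The elision shares a bar with the next section but does not change this unit's count.

13 measures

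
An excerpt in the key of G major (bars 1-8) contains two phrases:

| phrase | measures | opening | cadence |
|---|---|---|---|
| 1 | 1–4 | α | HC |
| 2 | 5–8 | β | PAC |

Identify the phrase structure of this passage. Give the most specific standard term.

Phrase 1 ends with a half cadence (weaker) and phrase 2 with a perfect authentic cadence (stronger): antecedent + consequent = a period.
The two phrases open with different material (α / β), so the period is contrasting.

contrasting period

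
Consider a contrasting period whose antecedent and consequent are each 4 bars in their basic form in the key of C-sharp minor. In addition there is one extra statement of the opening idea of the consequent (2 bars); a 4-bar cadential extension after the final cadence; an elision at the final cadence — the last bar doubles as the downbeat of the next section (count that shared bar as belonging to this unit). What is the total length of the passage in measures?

Basic contrasting period: 4 + 4 = 8 bars.
8 (basic form) + 2 (extra statement) + 4 (cadential extension) = 14.
The elision shares a bar with the next section but does not change this unit's count.

14 measures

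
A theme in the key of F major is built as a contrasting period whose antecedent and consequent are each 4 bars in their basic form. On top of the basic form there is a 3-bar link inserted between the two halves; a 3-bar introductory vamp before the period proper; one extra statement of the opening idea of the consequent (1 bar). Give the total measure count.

15 measures

Basic contrasting period: 4 + 4 = 8 bars.
8 (basic form) + 3 (link) + 3 (introduction) + 1 (extra statement) = 15.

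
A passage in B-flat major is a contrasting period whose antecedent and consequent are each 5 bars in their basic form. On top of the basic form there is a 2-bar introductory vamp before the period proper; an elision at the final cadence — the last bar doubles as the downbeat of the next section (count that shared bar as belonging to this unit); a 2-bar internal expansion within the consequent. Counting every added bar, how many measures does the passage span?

Basic contrasting period: 5 + 5 = 10 bars.
10 (basic form) + 2 (introduction) + 2 (internal expansion) = 14.
The elision shares a bar with the next section but does not change this unit's count.

14 measures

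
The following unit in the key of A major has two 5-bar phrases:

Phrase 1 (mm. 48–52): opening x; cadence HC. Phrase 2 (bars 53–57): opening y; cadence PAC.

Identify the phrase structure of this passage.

contrasting period

Phrase 1 ends with a half cadence (weaker) and phrase 2 with a perfect authentic cadence (stronger): antecedent + consequent = a period.
The two phrases open with different material (x / y), so the period is contrasting.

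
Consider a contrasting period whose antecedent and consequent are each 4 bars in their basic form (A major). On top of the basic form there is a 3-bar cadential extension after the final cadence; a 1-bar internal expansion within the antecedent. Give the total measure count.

Basic contrasting period: 4 + 4 = 8 bars.
8 (basic form) + 3 (cadential extension) + 1 (internal expansion) = 12.

12 measures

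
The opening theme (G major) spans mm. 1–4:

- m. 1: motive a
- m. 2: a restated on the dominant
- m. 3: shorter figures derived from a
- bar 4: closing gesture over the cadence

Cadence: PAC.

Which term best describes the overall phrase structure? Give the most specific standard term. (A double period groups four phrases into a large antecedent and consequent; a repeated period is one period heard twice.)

sentence

Basic idea (m. 1) + its repetition (bar 2) form the presentation; fragmentation and cadence (mm. 3–4) form the continuation — the 4-bar whole is a sentence.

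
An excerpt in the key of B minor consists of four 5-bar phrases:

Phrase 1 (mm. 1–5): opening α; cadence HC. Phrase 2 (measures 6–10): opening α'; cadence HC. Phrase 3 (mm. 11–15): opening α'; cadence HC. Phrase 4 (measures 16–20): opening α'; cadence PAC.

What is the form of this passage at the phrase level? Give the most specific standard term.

Four phrases in two halves: the first half (mm. 1–10) ends with a half cadence, the second (bars 11–20) with a perfect authentic cadence — a large antecedent–consequent pair, i.e. a double period.
Phrase 3 begins with the same material as phrase 1, making it parallel.

parallel double period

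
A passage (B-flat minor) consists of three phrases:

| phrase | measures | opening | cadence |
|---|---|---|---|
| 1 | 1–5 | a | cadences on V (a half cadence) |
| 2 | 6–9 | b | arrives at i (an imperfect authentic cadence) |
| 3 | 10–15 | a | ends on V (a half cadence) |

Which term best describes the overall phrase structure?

phrase group

The final phrase closes with a half cadence, which is not stronger than the preceding imperfect authentic cadence; the 3 phrases lack an overall antecedent–consequent design and so form a phrase group.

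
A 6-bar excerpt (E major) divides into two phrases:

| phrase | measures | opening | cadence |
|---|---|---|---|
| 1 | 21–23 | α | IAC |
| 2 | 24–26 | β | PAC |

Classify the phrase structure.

Phrase 1 ends with an imperfect authentic cadence (weaker) and phrase 2 with a perfect authentic cadence (stronger): antecedent + consequent = a period.
The two phrases open with different material (α / β), so the period is contrasting.

contrasting period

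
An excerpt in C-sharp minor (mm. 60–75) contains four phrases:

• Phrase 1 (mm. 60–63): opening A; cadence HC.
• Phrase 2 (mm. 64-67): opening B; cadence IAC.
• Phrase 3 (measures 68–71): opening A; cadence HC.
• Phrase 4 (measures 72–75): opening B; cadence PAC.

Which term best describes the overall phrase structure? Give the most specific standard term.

parallel double period

Four phrases in two halves: the first half (bars 60–67) ends with an imperfect authentic cadence, the second (mm. 68–75) with a perfect authentic cadence — a large antecedent–consequent pair, i.e. a double period.
Phrase 3 begins with the same material as phrase 1, making it parallel.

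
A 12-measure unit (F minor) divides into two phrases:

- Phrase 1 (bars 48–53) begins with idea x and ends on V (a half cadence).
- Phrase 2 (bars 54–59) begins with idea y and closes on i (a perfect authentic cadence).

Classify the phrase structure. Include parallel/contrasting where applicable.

contrasting period

Phrase 1 ends with a half cadence (weaker) and phrase 2 with a perfect authentic cadence (stronger): antecedent + consequent = a period.
The two phrases open with different material (x / y), so the period is contrasting.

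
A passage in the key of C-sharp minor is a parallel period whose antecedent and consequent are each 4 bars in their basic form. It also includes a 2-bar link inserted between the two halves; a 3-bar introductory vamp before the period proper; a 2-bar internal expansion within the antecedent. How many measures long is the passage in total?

15 measures

Basic parallel period: 4 + 4 = 8 bars.
8 (basic form) + 2 (link) + 3 (introduction) + 2 (internal expansion) = 15.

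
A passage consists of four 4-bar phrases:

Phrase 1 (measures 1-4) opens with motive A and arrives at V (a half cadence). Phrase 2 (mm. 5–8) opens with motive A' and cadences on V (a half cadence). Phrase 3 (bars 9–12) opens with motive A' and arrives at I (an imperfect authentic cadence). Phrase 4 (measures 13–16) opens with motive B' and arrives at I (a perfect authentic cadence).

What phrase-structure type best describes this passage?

Four phrases in two halves: the first half (measures 1–8) ends with a half cadence, the second (measures 9–16) with a perfect authentic cadence — a large antecedent–consequent pair, i.e. a double period.
Phrase 3 begins with the same material as phrase 1, making it parallel.

parallel double period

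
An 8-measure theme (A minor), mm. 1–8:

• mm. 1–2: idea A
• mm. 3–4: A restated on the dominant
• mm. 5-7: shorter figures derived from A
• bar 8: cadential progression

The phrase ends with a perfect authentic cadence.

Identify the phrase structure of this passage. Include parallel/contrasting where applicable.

sentence

Basic idea (mm. 1-2) + its repetition (measures 3-4) form the presentation; fragmentation and cadence (mm. 5-8) form the continuation — the 8-bar whole is a sentence.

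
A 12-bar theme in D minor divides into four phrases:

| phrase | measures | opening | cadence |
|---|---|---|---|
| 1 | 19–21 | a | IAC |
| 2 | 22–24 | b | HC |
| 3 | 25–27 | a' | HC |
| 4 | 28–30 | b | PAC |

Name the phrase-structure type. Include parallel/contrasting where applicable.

Four phrases in two halves: the first half (mm. 19-24) ends with a half cadence, the second (mm. 25–30) with a perfect authentic cadence — a large antecedent–consequent pair, i.e. a double period.
Phrase 3 begins with the same material as phrase 1, making it parallel.

parallel double period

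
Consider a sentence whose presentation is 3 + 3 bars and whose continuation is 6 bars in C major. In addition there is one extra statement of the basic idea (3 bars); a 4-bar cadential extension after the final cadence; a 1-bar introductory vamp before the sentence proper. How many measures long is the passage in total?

Basic sentence: 3 + 3 + 6 = 12 bars.
12 (basic form) + 3 (extra statement) + 4 (cadential extension) + 1 (introduction) = 20.

20 measures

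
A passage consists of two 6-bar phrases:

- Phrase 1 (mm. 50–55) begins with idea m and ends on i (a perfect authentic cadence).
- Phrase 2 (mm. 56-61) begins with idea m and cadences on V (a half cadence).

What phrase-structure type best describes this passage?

phrase group

The second phrase closes with a half cadence, which is not stronger than the first phrase's perfect authentic cadence; without a weak→strong cadential pair there is no antecedent–consequent relationship, so this is a phrase group rather than a period.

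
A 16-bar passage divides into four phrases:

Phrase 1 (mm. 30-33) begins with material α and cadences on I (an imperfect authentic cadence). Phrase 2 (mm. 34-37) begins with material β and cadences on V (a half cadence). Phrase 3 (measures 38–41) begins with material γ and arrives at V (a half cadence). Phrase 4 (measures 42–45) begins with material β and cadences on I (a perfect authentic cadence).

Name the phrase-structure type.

Four phrases in two halves: the first half (measures 30–37) ends with a half cadence, the second (mm. 38-45) with a perfect authentic cadence — a large antecedent–consequent pair, i.e. a double period.
Phrase 3 begins with different material from phrase 1, making it contrasting.

contrasting double period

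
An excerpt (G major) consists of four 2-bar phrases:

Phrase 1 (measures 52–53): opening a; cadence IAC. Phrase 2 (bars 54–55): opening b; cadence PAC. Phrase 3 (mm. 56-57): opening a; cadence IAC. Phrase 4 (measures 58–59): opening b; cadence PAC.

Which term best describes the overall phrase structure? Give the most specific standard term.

repeated period

The cadence pattern IAC–PAC–IAC–PAC is weak–strong twice, and phrases 3–4 restate phrases 1–2: a period heard twice, not a double period (which would end weakly at phrase 2).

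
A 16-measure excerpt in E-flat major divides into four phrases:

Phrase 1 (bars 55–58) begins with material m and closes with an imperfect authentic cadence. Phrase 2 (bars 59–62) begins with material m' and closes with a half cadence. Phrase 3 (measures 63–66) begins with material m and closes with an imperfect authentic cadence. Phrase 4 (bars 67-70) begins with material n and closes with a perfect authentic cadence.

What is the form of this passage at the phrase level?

parallel double period

Four phrases in two halves: the first half (mm. 55–62) ends with a half cadence, the second (bars 63–70) with a perfect authentic cadence — a large antecedent–consequent pair, i.e. a double period.
Phrase 3 begins with the same material as phrase 1, making it parallel.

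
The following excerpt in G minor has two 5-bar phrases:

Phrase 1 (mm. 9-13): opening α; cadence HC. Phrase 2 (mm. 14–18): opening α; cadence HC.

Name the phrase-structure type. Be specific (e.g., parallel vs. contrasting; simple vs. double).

Both phrases have the same opening (α) and the same cadence (half cadence): the second is a restatement, not a consequent, so this is a repeated phrase rather than a period.

repeated phrase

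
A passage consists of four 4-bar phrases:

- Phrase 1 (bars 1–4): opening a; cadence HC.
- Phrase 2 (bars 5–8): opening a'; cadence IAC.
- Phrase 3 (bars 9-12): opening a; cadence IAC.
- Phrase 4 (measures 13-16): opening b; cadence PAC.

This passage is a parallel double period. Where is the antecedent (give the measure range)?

measures 1–8

In a double period the four phrases pair into a large antecedent (phrases 1–2, ending imperfect authentic cadence) and a large consequent (phrases 3–4, ending perfect authentic cadence). The antecedent spans bars 1-8.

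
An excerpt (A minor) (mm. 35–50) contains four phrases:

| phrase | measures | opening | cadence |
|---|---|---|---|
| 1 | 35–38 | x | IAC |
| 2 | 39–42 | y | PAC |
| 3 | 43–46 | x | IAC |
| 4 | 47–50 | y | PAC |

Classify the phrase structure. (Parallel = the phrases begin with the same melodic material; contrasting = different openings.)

repeated period

The cadence pattern IAC–PAC–IAC–PAC is weak–strong twice, and phrases 3–4 restate phrases 1–2: a period heard twice, not a double period (which would end weakly at phrase 2).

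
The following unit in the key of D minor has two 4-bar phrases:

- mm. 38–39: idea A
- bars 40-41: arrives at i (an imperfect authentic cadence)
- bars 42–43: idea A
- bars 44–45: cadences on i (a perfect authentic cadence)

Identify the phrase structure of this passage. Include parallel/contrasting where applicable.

parallel period

Phrase 1 ends with an imperfect authentic cadence (weaker) and phrase 2 with a perfect authentic cadence (stronger): antecedent + consequent = a period.
The two phrases open with the same material (A / A), so the period is parallel.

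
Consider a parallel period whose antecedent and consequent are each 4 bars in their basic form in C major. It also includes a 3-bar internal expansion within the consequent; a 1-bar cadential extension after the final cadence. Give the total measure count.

Basic parallel period: 4 + 4 = 8 bars.
8 (basic form) + 3 (internal expansion) + 1 (cadential extension) = 12.

12 measures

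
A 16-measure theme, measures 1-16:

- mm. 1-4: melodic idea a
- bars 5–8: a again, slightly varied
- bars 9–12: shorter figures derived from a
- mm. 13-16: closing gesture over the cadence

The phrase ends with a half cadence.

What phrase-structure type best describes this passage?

sentence

Basic idea (mm. 1–4) + its repetition (bars 5-8) form the presentation; fragmentation and cadence (mm. 9–16) form the continuation — the 16-bar whole is a sentence.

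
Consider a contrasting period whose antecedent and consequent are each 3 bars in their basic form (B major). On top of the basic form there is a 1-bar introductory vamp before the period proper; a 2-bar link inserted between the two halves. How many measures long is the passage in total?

9 measures

Basic contrasting period: 3 + 3 = 6 bars.
6 (basic form) + 1 (introduction) + 2 (link) = 9.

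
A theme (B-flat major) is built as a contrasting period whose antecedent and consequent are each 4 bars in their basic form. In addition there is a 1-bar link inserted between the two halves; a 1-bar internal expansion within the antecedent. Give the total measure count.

10 measures

Basic contrasting period: 4 + 4 = 8 bars.
8 (basic form) + 1 (link) + 1 (internal expansion) = 10.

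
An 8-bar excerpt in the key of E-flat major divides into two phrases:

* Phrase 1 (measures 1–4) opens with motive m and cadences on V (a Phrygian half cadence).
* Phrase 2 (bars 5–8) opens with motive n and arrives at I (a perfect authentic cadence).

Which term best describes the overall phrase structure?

contrasting period

Phrase 1 ends with a Phrygian half cadence (weaker) and phrase 2 with a perfect authentic cadence (stronger): antecedent + consequent = a period.
The two phrases open with different material (m / n), so the period is contrasting.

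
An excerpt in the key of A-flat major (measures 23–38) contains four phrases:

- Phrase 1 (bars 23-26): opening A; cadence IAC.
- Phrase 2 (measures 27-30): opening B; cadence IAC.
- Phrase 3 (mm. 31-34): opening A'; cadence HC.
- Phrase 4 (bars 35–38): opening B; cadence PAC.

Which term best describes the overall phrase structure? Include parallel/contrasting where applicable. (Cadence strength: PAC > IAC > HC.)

parallel double period

Four phrases in two halves: the first half (bars 23-30) ends with an imperfect authentic cadence, the second (mm. 31–38) with a perfect authentic cadence — a large antecedent–consequent pair, i.e. a double period.
Phrase 3 begins with the same material as phrase 1, making it parallel.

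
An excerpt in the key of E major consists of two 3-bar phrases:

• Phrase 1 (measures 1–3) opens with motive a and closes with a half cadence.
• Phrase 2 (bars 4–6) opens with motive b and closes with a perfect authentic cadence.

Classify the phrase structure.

contrasting period

Phrase 1 ends with a half cadence (weaker) and phrase 2 with a perfect authentic cadence (stronger): antecedent + consequent = a period.
The two phrases open with different material (a / b), so the period is contrasting.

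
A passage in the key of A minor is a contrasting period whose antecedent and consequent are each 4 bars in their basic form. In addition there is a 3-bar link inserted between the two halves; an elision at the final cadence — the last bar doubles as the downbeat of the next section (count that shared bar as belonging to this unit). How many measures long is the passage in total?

11 measures

Basic contrasting period: 4 + 4 = 8 bars.
8 (basic form) + 3 (link) = 11.
The elision shares a bar with the next section but does not change this unit's count.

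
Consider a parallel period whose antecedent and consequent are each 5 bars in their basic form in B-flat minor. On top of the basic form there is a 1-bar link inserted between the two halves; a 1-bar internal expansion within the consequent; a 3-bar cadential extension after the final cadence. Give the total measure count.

15 measures

Basic parallel period: 5 + 5 = 10 bars.
10 (basic form) + 1 (link) + 1 (internal expansion) + 3 (cadential extension) = 15.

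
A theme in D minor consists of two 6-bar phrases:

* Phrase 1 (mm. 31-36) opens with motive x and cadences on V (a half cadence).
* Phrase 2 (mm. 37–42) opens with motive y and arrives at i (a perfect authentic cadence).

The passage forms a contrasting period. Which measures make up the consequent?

The antecedent is the phrase ending with the weaker cadence (half cadence, phrase 1) and the consequent the one ending more conclusively (perfect authentic cadence, phrase 2); the consequent is mm. 37-42.

measures 37–42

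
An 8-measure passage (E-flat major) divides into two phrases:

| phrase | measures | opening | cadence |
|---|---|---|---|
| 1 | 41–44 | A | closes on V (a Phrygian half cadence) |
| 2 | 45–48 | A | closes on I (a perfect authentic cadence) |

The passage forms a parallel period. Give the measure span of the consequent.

The phrase ending with the weaker cadence (Phrygian half cadence) is the antecedent; the one ending more conclusively (perfect authentic cadence) is the consequent. The consequent is measures 45–48.

measures 45–48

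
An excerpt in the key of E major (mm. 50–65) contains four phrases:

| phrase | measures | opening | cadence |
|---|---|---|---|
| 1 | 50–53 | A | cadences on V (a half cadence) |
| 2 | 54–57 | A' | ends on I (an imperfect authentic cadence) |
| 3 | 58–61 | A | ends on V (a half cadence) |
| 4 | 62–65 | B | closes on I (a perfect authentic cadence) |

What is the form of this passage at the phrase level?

parallel double period

Four phrases in two halves: the first half (measures 50–57) ends with an imperfect authentic cadence, the second (bars 58–65) with a perfect authentic cadence — a large antecedent–consequent pair, i.e. a double period.
Phrase 3 begins with the same material as phrase 1, making it parallel.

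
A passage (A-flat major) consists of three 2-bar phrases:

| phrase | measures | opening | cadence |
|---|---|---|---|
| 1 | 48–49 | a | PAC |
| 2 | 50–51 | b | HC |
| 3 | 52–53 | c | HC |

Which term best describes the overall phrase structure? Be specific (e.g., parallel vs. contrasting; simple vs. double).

The final phrase closes with a half cadence, which is not stronger than the preceding half cadence; the 3 phrases lack an overall antecedent–consequent design and so form a phrase group.

phrase group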